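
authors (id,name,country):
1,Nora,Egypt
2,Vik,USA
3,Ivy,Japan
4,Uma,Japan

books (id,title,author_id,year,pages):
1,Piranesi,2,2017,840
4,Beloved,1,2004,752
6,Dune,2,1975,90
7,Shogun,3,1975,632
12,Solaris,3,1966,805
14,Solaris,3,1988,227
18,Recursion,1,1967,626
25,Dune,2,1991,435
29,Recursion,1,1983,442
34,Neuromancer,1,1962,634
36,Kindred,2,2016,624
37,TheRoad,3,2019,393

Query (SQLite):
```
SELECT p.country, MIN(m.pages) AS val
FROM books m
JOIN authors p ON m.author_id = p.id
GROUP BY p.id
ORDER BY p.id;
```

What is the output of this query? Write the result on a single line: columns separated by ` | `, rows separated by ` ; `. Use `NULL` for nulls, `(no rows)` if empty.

Egypt | 442 ; USA | 90 ; Japan | 227

Join each books row to its authors via author_id.
Group joined rows by authors.id; compute MIN(m.pages) per group.
  1: ids {4, 18, 29, 34} → MIN(m.pages)=442
  2: ids {1, 6, 25, 36} → MIN(m.pages)=90
  3: ids {7, 12, 14, 37} → MIN(m.pages)=227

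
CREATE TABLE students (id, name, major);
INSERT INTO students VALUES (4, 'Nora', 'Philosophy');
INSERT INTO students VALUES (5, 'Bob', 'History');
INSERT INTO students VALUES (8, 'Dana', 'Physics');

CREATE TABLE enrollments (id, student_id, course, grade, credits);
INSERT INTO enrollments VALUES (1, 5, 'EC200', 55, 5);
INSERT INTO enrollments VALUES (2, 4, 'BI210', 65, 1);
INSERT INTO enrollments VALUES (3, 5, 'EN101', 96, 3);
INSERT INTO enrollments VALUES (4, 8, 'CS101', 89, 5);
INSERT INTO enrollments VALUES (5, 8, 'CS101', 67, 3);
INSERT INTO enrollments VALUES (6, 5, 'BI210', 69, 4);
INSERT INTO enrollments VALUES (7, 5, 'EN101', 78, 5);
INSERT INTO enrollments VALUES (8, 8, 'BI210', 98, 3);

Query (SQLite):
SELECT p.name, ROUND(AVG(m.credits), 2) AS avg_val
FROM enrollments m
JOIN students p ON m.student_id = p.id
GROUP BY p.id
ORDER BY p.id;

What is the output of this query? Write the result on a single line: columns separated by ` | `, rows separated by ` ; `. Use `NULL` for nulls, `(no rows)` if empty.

Nora | 1 ; Bob | 4.25 ; Dana | 3.67

Join each enrollments row to its students via student_id.
Group joined rows by students.id; compute ROUND(AVG(m.credits), 2) per group.
  4: ids {2} → ROUND(AVG(m.credits), 2)=1
  5: ids {1, 3, 6, 7} → ROUND(AVG(m.credits), 2)=4.25
  8: ids {4, 5, 8} → ROUND(AVG(m.credits), 2)=3.67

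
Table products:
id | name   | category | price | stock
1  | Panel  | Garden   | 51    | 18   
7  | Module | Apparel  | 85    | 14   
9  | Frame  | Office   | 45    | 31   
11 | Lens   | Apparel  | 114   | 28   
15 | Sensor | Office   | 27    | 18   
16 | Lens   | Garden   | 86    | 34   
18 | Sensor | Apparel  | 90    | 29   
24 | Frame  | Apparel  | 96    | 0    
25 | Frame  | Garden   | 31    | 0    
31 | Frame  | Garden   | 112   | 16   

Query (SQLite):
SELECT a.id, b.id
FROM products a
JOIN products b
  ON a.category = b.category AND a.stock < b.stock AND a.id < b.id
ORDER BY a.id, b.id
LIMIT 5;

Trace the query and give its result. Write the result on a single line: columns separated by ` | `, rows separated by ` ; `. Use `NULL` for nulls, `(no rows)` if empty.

Pairs (a,b) with same category, a.stock < b.stock, a.id < b.id.
category groups: Apparel:{7,11,18,24} Garden:{1,16,25,31} Office:{9,15}
Ordered by (a.id, b.id); first 5.

1 | 16 ; 7 | 11 ; 7 | 18 ; 11 | 18 ; 25 | 31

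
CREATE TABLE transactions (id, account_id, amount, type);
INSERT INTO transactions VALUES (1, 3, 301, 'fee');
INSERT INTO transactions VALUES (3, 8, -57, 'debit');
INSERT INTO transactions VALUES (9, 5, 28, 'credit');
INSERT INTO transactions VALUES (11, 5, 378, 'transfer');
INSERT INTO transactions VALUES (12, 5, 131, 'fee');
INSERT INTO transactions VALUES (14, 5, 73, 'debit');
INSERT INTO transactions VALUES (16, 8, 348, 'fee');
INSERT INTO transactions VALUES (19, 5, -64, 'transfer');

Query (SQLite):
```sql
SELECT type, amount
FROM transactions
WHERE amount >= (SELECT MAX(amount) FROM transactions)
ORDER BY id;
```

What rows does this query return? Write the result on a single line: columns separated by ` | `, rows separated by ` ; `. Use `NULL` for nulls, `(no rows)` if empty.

Scalar subquery: MAX(amount) over all transactions rows = 378.
Keep rows where amount >= that value.

transfer | 378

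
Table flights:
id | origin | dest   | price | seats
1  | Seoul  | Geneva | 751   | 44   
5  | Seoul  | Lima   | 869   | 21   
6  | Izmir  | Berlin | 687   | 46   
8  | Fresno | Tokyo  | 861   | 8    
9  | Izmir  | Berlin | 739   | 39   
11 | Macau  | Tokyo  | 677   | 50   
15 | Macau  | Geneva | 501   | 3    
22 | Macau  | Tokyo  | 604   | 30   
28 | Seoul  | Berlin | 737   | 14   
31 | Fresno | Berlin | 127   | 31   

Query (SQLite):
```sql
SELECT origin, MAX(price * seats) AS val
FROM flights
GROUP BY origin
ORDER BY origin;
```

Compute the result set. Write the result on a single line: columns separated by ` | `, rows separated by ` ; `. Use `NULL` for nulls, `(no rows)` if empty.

For each row compute price * seats.
Group by origin; take MAX of the expression per group.
  Fresno: ids {8, 31} → MAX(price * seats)=6888
  Izmir: ids {6, 9} → MAX(price * seats)=31602
  Macau: ids {11, 15, 22} → MAX(price * seats)=33850
  Seoul: ids {1, 5, 28} → MAX(price * seats)=33044

Fresno | 6888 ; Izmir | 31602 ; Macau | 33850 ; Seoul | 33044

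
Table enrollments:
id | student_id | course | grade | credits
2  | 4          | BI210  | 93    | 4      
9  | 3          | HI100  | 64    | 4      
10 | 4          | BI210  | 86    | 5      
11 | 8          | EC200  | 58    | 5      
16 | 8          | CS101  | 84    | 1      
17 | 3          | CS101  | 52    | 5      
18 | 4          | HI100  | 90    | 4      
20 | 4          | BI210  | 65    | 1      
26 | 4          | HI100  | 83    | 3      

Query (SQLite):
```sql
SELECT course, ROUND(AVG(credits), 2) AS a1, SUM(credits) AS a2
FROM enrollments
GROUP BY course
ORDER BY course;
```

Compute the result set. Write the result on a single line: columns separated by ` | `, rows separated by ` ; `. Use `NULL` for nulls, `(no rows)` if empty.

Group enrollments by course.
Per group compute: ROUND(AVG(credits), 2), SUM(credits).
  BI210: ids {2, 10, 20} → ROUND(AVG(credits), 2)=3.33, SUM(credits)=10
  CS101: ids {16, 17} → ROUND(AVG(credits), 2)=3, SUM(credits)=6
  EC200: ids {11} → ROUND(AVG(credits), 2)=5, SUM(credits)=5
  HI100: ids {9, 18, 26} → ROUND(AVG(credits), 2)=3.67, SUM(credits)=11

BI210 | 3.33 | 10 ; CS101 | 3 | 6 ; EC200 | 5 | 5 ; HI100 | 3.67 | 11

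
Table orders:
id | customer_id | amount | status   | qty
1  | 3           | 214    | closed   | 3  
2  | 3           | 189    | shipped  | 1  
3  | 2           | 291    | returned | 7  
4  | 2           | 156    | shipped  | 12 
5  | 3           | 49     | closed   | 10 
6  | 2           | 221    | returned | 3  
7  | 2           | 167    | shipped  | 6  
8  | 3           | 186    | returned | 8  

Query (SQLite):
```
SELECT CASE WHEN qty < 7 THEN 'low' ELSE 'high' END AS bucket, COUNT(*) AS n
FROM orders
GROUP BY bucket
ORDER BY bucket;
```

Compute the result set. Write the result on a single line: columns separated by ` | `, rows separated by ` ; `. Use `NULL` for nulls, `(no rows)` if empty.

high | 4 ; low | 4

Bucket rows by qty < 7 → 'low' else 'high'; count each bucket.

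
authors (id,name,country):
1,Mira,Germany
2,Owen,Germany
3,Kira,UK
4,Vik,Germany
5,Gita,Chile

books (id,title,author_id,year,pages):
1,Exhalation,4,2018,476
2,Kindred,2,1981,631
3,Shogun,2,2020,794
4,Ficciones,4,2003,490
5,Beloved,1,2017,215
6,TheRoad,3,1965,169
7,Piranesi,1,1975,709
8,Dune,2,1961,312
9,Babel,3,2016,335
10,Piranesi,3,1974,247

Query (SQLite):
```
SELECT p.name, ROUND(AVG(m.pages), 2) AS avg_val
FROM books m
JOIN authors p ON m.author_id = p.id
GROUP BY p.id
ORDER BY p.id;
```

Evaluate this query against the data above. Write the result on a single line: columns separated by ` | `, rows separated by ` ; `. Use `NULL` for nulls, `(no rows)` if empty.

Mira | 462 ; Owen | 579 ; Kira | 250.33 ; Vik | 483

Join each books row to its authors via author_id.
Group joined rows by authors.id; compute ROUND(AVG(m.pages), 2) per group.
  1: ids {5, 7} → ROUND(AVG(m.pages), 2)=462
  2: ids {2, 3, 8} → ROUND(AVG(m.pages), 2)=579
  3: ids {6, 9, 10} → ROUND(AVG(m.pages), 2)=250.33
  4: ids {1, 4} → ROUND(AVG(m.pages), 2)=483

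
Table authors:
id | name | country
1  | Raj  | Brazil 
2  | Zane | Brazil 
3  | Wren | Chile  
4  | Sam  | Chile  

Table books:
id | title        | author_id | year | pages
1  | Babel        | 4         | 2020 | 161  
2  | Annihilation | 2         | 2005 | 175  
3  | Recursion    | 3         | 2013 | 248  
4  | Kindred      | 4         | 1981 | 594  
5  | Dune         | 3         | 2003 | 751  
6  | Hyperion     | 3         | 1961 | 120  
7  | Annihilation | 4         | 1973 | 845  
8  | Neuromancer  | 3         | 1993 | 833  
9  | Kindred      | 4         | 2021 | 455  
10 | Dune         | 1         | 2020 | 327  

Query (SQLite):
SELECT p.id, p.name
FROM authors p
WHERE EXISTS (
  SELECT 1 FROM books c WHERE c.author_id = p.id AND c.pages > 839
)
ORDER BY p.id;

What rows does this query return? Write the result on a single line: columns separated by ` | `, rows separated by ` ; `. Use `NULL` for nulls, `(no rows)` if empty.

4 | Sam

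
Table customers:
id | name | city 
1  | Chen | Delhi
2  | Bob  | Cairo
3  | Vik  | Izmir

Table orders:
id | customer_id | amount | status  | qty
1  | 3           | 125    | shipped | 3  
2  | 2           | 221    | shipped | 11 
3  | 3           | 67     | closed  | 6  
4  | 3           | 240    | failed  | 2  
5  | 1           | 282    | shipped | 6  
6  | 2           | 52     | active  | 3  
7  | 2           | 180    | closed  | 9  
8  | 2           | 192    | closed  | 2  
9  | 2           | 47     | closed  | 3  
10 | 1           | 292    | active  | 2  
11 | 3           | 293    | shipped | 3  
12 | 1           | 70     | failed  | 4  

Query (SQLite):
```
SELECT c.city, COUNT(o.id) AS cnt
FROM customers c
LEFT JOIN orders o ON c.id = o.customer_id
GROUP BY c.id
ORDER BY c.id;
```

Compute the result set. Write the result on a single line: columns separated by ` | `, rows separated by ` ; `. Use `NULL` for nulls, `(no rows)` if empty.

LEFT JOIN keeps every customers row; unmatched ones get NULL for orders columns.
Group by customers.id and compute COUNT(o.id). COUNT(col) of an all-NULL group is 0.
  1: ids {5, 10, 12} → COUNT(o.id)=3
  2: ids {2, 6, 7, 8, 9} → COUNT(o.id)=5
  3: ids {1, 3, 4, 11} → COUNT(o.id)=4

Delhi | 3 ; Cairo | 5 ; Izmir | 4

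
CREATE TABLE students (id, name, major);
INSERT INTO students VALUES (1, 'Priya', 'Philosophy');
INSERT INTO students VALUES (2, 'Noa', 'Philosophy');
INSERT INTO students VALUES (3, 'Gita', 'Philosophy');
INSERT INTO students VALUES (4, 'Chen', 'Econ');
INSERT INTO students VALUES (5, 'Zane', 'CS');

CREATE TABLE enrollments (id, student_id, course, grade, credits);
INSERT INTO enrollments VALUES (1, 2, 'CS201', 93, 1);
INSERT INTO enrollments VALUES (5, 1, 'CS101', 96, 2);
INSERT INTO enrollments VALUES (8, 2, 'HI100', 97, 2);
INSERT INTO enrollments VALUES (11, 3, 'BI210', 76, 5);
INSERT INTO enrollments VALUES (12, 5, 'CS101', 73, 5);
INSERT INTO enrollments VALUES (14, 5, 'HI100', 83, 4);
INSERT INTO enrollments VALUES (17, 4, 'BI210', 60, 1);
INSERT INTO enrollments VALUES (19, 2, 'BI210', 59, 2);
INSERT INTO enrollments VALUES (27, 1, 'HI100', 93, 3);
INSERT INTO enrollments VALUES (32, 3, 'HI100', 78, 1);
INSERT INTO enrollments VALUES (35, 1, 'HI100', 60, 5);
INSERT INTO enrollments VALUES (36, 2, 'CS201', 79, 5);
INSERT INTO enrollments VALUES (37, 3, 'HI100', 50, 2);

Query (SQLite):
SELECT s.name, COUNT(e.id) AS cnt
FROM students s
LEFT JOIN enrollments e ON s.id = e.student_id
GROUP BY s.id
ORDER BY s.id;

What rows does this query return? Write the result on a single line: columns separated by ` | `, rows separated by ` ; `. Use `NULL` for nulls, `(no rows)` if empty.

LEFT JOIN keeps every students row; unmatched ones get NULL for enrollments columns.
Group by students.id and compute COUNT(e.id). COUNT(col) of an all-NULL group is 0.
  1: ids {5, 27, 35} → COUNT(e.id)=3
  2: ids {1, 8, 19, 36} → COUNT(e.id)=4
  3: ids {11, 32, 37} → COUNT(e.id)=3
  4: ids {17} → COUNT(e.id)=1
  5: ids {12, 14} → COUNT(e.id)=2

Priya | 3 ; Noa | 4 ; Gita | 3 ; Chen | 1 ; Zane | 2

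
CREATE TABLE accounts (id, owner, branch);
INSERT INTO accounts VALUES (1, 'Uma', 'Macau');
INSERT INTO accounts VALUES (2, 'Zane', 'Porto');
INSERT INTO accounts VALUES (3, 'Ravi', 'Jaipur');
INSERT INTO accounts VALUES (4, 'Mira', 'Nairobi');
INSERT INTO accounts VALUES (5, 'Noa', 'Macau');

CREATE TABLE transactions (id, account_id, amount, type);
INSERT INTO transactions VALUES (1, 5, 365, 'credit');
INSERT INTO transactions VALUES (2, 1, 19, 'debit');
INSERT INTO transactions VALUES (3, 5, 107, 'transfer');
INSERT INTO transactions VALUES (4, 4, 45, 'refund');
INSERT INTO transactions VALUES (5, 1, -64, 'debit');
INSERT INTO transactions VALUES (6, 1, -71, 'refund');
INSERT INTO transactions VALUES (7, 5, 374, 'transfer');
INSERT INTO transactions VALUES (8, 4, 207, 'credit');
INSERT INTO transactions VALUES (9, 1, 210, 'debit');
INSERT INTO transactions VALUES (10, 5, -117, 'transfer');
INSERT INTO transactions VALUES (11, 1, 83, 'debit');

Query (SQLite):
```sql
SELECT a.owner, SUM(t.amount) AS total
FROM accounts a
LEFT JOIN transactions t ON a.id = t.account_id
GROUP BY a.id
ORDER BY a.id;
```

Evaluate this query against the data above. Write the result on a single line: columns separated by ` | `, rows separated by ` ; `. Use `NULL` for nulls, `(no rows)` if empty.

LEFT JOIN keeps every accounts row; unmatched ones get NULL for transactions columns.
Group by accounts.id and compute SUM(t.amount). SUM over an all-NULL group is NULL.
  1: ids {2, 5, 6, 9, 11} → SUM(t.amount)=177
  2: ids {—} → SUM(t.amount)=NULL
  3: ids {—} → SUM(t.amount)=NULL
  4: ids {4, 8} → SUM(t.amount)=252
  5: ids {1, 3, 7, 10} → SUM(t.amount)=729

Uma | 177 ; Zane | NULL ; Ravi | NULL ; Mira | 252 ; Noa | 729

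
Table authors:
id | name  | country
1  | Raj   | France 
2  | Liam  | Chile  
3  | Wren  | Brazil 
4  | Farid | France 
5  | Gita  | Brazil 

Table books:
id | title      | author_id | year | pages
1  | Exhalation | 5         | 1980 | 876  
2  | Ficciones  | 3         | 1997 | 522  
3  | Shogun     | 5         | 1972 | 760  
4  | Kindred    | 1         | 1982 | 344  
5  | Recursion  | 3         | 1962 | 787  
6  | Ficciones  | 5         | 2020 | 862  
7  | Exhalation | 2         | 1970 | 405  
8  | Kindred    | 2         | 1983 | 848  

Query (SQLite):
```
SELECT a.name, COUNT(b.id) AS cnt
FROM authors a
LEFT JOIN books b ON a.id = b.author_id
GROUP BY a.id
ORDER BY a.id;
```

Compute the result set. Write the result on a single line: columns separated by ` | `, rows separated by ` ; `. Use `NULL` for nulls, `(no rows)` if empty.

Raj | 1 ; Liam | 2 ; Wren | 2 ; Farid | 0 ; Gita | 3

LEFT JOIN keeps every authors row; unmatched ones get NULL for books columns.
Group by authors.id and compute COUNT(b.id). COUNT(col) of an all-NULL group is 0.
  1: ids {4} → COUNT(b.id)=1
  2: ids {7, 8} → COUNT(b.id)=2
  3: ids {2, 5} → COUNT(b.id)=2
  4: ids {—} → COUNT(b.id)=0
  5: ids {1, 3, 6} → COUNT(b.id)=3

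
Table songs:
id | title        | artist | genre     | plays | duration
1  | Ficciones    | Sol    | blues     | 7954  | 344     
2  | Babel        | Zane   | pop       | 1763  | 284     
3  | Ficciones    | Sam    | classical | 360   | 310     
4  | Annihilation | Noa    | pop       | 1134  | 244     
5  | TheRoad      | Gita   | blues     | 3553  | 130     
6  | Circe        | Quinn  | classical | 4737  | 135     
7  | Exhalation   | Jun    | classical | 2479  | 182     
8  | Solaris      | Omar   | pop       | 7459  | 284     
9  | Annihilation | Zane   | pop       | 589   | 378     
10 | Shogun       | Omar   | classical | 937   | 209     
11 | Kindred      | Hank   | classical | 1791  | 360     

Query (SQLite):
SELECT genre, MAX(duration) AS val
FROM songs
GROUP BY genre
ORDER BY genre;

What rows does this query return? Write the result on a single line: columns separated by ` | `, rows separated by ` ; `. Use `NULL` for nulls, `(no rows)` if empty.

blues | 344 ; classical | 360 ; pop | 378

Partition songs by genre; compute MAX(duration) within each group.
  blues: ids {1, 5} → MAX(duration)=344
  classical: ids {3, 6, 7, 10, 11} → MAX(duration)=360
  pop: ids {2, 4, 8, 9} → MAX(duration)=378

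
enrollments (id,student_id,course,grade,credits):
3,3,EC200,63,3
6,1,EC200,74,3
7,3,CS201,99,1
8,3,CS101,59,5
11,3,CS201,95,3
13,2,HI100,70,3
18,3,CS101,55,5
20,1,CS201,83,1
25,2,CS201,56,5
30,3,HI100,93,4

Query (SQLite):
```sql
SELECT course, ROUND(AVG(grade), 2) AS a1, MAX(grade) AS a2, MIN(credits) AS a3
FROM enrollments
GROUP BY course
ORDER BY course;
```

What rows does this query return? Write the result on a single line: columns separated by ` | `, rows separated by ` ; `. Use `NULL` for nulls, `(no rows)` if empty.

Group enrollments by course.
Per group compute: ROUND(AVG(grade), 2), MAX(grade), MIN(credits).
  CS101: ids {8, 18} → ROUND(AVG(grade), 2)=57, MAX(grade)=59, MIN(credits)=5
  CS201: ids {7, 11, 20, 25} → ROUND(AVG(grade), 2)=83.25, MAX(grade)=99, MIN(credits)=1
  EC200: ids {3, 6} → ROUND(AVG(grade), 2)=68.5, MAX(grade)=74, MIN(credits)=3
  HI100: ids {13, 30} → ROUND(AVG(grade), 2)=81.5, MAX(grade)=93, MIN(credits)=3

CS101 | 57 | 59 | 5 ; CS201 | 83.25 | 99 | 1 ; EC200 | 68.5 | 74 | 3 ; HI100 | 81.5 | 93 | 3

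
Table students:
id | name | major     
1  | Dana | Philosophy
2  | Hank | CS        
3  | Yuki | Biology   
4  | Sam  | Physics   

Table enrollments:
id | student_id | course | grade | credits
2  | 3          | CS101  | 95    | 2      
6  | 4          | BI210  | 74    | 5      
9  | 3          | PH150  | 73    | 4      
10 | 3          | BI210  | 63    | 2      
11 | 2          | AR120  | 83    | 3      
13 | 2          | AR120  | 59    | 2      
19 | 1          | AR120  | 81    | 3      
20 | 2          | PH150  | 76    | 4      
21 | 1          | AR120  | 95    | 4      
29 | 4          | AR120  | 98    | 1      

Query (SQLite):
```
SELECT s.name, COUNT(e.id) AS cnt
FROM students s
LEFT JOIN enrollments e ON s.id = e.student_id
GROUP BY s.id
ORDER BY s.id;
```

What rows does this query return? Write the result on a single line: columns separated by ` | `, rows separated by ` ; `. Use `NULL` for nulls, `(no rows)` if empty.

Dana | 2 ; Hank | 3 ; Yuki | 3 ; Sam | 2

LEFT JOIN keeps every students row; unmatched ones get NULL for enrollments columns.
Group by students.id and compute COUNT(e.id). COUNT(col) of an all-NULL group is 0.
  1: ids {19, 21} → COUNT(e.id)=2
  2: ids {11, 13, 20} → COUNT(e.id)=3
  3: ids {2, 9, 10} → COUNT(e.id)=3
  4: ids {6, 29} → COUNT(e.id)=2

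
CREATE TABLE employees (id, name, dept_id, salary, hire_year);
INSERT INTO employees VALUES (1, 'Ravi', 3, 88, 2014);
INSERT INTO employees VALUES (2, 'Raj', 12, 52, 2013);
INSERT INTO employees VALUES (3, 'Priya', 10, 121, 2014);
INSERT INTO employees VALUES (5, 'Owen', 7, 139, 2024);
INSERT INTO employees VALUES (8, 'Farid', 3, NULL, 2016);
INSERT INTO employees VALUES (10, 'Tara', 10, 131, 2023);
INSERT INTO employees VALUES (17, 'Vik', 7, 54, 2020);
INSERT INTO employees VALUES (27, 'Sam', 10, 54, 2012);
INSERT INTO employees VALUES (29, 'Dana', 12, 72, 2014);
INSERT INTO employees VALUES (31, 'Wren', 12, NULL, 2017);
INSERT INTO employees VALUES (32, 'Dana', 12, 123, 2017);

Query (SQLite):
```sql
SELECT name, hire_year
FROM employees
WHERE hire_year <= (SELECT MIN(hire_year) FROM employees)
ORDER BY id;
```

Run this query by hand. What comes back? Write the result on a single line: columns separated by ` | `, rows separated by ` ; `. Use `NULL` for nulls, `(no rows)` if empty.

Sam | 2012

Scalar subquery: MIN(hire_year) over all employees rows = 2012.
Keep rows where hire_year <= that value.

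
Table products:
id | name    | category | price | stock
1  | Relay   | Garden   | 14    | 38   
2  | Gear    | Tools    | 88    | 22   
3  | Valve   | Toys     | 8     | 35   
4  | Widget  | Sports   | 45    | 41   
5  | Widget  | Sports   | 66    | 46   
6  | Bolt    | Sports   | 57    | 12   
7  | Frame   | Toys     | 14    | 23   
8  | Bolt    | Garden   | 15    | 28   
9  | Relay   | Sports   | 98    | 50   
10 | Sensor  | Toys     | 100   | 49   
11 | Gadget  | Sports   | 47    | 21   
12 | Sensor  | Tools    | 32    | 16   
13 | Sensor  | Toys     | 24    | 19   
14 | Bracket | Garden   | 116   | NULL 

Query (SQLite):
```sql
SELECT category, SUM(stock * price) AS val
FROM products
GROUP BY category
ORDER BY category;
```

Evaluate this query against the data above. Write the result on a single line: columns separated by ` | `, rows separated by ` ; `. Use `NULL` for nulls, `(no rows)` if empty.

For each row compute stock * price.
Group by category; take SUM of the expression per group.
  Garden: ids {1, 8, 14} → SUM(stock * price)=952
  Sports: ids {4, 5, 6, 9, 11} → SUM(stock * price)=11452
  Tools: ids {2, 12} → SUM(stock * price)=2448
  Toys: ids {3, 7, 10, 13} → SUM(stock * price)=5958

Garden | 952 ; Sports | 11452 ; Tools | 2448 ; Toys | 5958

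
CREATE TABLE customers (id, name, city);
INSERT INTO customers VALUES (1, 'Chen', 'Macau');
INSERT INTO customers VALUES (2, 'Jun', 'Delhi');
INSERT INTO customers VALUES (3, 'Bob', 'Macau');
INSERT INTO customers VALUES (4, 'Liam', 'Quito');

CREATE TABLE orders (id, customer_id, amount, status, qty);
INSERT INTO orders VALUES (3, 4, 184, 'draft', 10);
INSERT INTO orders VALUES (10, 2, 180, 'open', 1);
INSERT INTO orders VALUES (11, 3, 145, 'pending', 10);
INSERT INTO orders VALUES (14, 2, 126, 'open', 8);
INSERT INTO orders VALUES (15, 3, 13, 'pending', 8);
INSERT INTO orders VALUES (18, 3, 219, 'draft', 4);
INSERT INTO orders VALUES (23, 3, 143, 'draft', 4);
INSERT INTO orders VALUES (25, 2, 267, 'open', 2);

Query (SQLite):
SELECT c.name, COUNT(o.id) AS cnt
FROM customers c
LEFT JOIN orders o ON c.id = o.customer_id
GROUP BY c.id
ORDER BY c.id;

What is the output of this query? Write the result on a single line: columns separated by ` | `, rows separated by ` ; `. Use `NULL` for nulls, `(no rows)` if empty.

Chen | 0 ; Jun | 3 ; Bob | 4 ; Liam | 1

LEFT JOIN keeps every customers row; unmatched ones get NULL for orders columns.
Group by customers.id and compute COUNT(o.id). COUNT(col) of an all-NULL group is 0.
  1: ids {—} → COUNT(o.id)=0
  2: ids {10, 14, 25} → COUNT(o.id)=3
  3: ids {11, 15, 18, 23} → COUNT(o.id)=4
  4: ids {3} → COUNT(o.id)=1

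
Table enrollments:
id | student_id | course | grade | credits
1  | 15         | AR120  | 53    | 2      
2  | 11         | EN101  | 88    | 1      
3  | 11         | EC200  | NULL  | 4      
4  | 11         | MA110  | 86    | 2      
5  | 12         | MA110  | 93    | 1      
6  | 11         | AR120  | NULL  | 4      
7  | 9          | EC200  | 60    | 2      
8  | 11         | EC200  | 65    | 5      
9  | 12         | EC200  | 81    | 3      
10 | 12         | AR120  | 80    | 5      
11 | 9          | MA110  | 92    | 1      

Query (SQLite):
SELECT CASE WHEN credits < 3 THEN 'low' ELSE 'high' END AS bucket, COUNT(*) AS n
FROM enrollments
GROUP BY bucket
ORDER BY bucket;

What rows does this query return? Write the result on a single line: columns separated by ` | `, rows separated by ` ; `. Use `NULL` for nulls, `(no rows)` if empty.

high | 5 ; low | 6

Bucket rows by credits < 3 → 'low' else 'high'; count each bucket.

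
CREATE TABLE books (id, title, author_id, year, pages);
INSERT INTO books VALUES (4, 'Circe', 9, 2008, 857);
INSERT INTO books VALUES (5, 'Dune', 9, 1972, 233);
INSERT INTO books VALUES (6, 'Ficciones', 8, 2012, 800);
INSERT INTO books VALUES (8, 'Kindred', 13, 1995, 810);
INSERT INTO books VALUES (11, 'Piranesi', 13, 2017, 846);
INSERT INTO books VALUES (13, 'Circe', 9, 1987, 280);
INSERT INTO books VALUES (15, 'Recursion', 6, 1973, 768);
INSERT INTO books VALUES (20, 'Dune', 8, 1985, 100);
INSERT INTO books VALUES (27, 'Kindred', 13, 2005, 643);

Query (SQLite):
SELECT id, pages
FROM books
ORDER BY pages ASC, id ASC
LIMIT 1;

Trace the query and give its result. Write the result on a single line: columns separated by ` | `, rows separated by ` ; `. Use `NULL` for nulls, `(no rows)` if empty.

20 | 100

Sort by pages asc, tiebreak id asc: (100, id=20), (233, id=5), (280, id=13), (643, id=27) …. Take first 1.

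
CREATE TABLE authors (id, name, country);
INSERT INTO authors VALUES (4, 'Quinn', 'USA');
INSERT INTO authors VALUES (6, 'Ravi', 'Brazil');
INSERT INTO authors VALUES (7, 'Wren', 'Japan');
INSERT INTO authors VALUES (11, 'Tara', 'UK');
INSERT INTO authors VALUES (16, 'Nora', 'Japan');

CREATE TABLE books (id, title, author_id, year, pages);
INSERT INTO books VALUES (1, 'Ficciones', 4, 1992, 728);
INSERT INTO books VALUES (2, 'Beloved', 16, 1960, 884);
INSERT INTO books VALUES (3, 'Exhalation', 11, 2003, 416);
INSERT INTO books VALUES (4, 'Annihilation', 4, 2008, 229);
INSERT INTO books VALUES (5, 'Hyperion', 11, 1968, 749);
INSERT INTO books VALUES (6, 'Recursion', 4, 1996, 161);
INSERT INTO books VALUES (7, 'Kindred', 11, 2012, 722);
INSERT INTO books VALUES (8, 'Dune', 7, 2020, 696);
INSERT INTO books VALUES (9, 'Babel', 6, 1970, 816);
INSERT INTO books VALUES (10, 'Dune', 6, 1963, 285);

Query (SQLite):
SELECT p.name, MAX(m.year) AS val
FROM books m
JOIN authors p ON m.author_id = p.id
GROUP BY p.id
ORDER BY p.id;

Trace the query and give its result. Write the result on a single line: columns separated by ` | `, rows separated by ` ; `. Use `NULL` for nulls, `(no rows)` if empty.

Join each books row to its authors via author_id.
Group joined rows by authors.id; compute MAX(m.year) per group.
  4: ids {1, 4, 6} → MAX(m.year)=2008
  6: ids {9, 10} → MAX(m.year)=1970
  7: ids {8} → MAX(m.year)=2020
  11: ids {3, 5, 7} → MAX(m.year)=2012
  16: ids {2} → MAX(m.year)=1960

Quinn | 2008 ; Ravi | 1970 ; Wren | 2020 ; Tara | 2012 ; Nora | 1960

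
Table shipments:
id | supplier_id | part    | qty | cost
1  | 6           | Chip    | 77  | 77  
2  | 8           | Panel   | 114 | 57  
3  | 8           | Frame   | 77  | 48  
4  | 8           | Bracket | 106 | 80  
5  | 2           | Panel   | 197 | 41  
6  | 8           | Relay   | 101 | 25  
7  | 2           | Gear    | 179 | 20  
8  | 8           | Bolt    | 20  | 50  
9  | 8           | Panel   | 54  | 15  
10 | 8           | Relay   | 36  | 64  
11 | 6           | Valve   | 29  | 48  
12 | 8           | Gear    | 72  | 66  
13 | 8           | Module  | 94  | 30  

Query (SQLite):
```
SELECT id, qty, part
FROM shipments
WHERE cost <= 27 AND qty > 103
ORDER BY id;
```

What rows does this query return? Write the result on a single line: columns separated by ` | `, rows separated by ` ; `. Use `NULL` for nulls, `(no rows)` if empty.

cost <= 27: ids {6, 7, 9}
qty > 103: ids {2, 4, 5, 7}
Combine with AND.

7 | 179 | Gear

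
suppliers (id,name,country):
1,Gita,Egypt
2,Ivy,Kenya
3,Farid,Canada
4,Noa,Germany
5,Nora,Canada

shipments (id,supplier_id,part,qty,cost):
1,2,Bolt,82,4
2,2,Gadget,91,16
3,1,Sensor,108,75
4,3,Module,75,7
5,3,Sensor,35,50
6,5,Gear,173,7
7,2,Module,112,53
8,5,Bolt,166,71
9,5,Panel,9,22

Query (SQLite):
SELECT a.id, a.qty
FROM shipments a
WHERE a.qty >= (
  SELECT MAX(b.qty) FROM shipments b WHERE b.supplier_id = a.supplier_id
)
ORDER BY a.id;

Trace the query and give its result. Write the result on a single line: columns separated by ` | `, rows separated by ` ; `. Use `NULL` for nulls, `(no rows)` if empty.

For each shipments row a, compute MAX(qty) over rows sharing a.supplier_id.
Keep row a if a.qty >= that per-group MAX.
  supplier_id=1: MAX(qty) = 108
  supplier_id=2: MAX(qty) = 112
  supplier_id=3: MAX(qty) = 75
  supplier_id=5: MAX(qty) = 173

3 | 108 ; 4 | 75 ; 6 | 173 ; 7 | 112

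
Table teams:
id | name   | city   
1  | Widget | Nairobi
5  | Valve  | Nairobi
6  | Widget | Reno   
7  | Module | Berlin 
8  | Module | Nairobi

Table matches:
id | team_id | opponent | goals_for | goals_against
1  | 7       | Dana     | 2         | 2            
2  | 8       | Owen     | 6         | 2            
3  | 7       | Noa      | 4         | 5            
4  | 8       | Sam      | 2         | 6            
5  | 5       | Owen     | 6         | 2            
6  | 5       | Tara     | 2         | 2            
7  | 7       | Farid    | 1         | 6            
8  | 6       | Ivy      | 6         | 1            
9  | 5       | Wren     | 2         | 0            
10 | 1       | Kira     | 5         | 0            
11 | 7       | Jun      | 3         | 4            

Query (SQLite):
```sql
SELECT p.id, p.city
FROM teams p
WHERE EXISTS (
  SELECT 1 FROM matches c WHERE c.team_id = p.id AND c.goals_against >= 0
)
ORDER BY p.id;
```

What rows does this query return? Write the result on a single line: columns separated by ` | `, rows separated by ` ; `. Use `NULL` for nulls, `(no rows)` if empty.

1 | Nairobi ; 5 | Nairobi ; 6 | Reno ; 7 | Berlin ; 8 | Nairobi

For each teams row, check whether any matches with matching team_id has goals_against >= 0.
Keep rows where that is true.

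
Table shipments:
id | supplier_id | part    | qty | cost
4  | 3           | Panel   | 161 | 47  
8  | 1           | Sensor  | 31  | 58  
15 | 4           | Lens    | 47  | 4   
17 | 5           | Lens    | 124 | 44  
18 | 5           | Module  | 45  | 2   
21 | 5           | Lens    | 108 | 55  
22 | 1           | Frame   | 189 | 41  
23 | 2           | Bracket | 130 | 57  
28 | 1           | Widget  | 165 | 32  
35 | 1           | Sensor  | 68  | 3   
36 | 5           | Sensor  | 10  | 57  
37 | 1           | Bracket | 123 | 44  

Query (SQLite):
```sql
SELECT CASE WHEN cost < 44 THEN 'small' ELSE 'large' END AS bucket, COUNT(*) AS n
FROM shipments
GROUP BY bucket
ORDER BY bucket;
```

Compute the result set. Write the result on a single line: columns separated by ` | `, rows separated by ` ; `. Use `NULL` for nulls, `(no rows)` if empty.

Bucket rows by cost < 44 → 'small' else 'large'; count each bucket.

large | 7 ; small | 5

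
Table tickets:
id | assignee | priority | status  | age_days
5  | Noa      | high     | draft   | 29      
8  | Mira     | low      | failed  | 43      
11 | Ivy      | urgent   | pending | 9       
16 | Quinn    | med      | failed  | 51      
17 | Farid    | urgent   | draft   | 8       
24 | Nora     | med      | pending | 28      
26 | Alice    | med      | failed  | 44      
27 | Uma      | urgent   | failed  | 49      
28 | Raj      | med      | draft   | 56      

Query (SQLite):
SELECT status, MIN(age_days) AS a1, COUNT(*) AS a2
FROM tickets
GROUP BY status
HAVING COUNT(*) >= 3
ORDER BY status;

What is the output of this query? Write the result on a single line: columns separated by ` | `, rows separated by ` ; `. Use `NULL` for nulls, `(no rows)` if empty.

draft | 8 | 3 ; failed | 43 | 4

Group tickets by status.
Per group compute: MIN(age_days), COUNT(*).
HAVING: drop groups with fewer than 3 rows.
  draft: ids {5, 17, 28} → MIN(age_days)=8, COUNT(*)=3
  failed: ids {8, 16, 26, 27} → MIN(age_days)=43, COUNT(*)=4
  pending: ids {11, 24} → MIN(age_days)=9, COUNT(*)=2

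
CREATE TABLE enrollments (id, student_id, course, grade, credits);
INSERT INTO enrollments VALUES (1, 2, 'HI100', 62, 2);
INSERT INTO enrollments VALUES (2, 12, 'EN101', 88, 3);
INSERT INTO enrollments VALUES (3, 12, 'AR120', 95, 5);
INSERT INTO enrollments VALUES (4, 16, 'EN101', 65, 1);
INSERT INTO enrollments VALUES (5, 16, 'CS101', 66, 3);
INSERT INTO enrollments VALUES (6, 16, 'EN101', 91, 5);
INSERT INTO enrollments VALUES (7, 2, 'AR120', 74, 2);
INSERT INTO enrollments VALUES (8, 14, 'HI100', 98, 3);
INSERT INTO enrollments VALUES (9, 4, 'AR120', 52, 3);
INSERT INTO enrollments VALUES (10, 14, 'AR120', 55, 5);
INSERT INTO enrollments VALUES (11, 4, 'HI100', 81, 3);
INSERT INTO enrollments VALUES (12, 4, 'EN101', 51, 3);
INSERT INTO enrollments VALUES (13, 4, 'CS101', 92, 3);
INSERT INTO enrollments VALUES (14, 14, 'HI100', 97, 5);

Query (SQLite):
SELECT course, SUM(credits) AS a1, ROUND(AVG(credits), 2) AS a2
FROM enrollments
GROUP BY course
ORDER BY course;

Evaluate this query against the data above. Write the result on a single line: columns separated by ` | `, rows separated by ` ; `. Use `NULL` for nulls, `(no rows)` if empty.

AR120 | 15 | 3.75 ; CS101 | 6 | 3 ; EN101 | 12 | 3 ; HI100 | 13 | 3.25

Group enrollments by course.
Per group compute: SUM(credits), ROUND(AVG(credits), 2).
  AR120: ids {3, 7, 9, 10} → SUM(credits)=15, ROUND(AVG(credits), 2)=3.75
  CS101: ids {5, 13} → SUM(credits)=6, ROUND(AVG(credits), 2)=3
  EN101: ids {2, 4, 6, 12} → SUM(credits)=12, ROUND(AVG(credits), 2)=3
  HI100: ids {1, 8, 11, 14} → SUM(credits)=13, ROUND(AVG(credits), 2)=3.25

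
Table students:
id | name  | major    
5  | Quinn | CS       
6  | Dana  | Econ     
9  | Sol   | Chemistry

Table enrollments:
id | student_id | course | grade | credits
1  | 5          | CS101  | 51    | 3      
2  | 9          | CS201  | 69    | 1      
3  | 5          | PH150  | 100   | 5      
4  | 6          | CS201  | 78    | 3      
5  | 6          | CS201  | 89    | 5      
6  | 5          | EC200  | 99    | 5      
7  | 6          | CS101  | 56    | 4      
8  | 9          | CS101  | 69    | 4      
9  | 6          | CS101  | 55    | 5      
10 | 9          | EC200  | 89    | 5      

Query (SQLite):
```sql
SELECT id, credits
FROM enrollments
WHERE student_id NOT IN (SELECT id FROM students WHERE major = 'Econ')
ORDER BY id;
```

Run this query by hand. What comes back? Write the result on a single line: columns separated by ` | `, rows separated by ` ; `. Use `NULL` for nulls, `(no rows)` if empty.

1 | 3 ; 2 | 1 ; 3 | 5 ; 6 | 5 ; 8 | 4 ; 10 | 5

Inner query: students.id where major = 'Econ'.
Outer: keep enrollments rows whose student_id is not in that set.
Inner query → {6}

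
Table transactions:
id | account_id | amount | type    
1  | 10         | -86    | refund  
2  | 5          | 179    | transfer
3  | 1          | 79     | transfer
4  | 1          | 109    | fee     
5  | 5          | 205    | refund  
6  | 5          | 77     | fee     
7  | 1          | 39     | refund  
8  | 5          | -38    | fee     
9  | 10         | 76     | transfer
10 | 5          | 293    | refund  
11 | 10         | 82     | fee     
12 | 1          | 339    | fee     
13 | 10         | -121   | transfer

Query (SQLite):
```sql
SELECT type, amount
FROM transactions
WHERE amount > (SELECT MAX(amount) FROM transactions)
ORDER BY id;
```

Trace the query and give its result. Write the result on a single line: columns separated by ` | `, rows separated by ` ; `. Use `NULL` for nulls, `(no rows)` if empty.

Scalar subquery: MAX(amount) over all transactions rows = 339.
Keep rows where amount > that value.

(no rows)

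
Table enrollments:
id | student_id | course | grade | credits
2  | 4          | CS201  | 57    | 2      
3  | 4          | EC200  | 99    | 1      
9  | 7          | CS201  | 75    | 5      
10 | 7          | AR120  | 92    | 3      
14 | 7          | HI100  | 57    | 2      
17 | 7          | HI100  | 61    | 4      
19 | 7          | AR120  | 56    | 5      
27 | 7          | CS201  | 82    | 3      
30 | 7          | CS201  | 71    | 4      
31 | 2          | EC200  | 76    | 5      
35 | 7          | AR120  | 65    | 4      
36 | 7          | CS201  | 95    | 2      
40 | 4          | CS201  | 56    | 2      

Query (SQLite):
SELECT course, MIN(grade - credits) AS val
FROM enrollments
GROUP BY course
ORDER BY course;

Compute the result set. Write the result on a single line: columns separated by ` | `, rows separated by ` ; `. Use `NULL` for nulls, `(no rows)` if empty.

AR120 | 51 ; CS201 | 54 ; EC200 | 71 ; HI100 | 55

For each row compute grade - credits.
Group by course; take MIN of the expression per group.
  AR120: ids {10, 19, 35} → MIN(grade - credits)=51
  CS201: ids {2, 9, 27, 30, 36, 40} → MIN(grade - credits)=54
  EC200: ids {3, 31} → MIN(grade - credits)=71
  HI100: ids {14, 17} → MIN(grade - credits)=55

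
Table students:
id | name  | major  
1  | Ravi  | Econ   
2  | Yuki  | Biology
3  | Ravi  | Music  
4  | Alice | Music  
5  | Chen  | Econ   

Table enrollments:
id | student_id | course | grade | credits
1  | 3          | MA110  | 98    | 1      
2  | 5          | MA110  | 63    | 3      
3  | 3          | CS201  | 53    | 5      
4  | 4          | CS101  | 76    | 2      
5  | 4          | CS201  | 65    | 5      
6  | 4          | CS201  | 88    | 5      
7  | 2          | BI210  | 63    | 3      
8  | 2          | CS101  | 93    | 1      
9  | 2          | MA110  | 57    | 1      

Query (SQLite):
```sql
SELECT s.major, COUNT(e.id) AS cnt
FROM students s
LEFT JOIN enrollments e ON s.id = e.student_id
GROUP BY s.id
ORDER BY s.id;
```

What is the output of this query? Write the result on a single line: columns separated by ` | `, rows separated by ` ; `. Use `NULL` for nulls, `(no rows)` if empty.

Econ | 0 ; Biology | 3 ; Music | 2 ; Music | 3 ; Econ | 1

LEFT JOIN keeps every students row; unmatched ones get NULL for enrollments columns.
Group by students.id and compute COUNT(e.id). COUNT(col) of an all-NULL group is 0.
  1: ids {—} → COUNT(e.id)=0
  2: ids {7, 8, 9} → COUNT(e.id)=3
  3: ids {1, 3} → COUNT(e.id)=2
  4: ids {4, 5, 6} → COUNT(e.id)=3
  5: ids {2} → COUNT(e.id)=1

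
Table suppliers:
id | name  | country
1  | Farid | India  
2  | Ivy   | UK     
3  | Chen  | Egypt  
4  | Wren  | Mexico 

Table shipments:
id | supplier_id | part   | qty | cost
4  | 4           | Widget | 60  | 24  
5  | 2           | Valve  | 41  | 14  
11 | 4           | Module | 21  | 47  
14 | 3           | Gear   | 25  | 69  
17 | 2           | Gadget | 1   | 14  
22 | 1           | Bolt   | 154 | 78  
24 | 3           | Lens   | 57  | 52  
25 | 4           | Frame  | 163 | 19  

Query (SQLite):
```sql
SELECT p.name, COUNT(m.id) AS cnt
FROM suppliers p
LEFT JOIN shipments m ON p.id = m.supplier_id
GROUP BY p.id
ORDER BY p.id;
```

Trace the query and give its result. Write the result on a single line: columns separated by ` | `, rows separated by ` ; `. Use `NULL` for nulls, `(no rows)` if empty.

Farid | 1 ; Ivy | 2 ; Chen | 2 ; Wren | 3

LEFT JOIN keeps every suppliers row; unmatched ones get NULL for shipments columns.
Group by suppliers.id and compute COUNT(m.id). COUNT(col) of an all-NULL group is 0.
  1: ids {22} → COUNT(m.id)=1
  2: ids {5, 17} → COUNT(m.id)=2
  3: ids {14, 24} → COUNT(m.id)=2
  4: ids {4, 11, 25} → COUNT(m.id)=3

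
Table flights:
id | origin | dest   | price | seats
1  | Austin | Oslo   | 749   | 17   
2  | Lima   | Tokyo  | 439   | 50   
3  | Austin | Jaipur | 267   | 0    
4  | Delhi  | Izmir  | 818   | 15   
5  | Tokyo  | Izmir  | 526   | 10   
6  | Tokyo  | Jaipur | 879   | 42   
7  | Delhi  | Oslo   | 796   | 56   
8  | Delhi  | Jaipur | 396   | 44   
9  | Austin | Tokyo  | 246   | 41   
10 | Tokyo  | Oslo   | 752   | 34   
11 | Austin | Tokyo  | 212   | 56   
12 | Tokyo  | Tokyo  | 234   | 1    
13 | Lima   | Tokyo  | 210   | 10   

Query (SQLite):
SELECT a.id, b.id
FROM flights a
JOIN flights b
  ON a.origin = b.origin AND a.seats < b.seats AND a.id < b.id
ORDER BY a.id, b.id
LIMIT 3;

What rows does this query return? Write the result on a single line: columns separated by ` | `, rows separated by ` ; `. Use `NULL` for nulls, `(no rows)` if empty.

1 | 9 ; 1 | 11 ; 3 | 9

Pairs (a,b) with same origin, a.seats < b.seats, a.id < b.id.
origin groups: Austin:{1,3,9,11} Delhi:{4,7,8} Lima:{2,13} Tokyo:{5,6,10,12}
Ordered by (a.id, b.id); first 3.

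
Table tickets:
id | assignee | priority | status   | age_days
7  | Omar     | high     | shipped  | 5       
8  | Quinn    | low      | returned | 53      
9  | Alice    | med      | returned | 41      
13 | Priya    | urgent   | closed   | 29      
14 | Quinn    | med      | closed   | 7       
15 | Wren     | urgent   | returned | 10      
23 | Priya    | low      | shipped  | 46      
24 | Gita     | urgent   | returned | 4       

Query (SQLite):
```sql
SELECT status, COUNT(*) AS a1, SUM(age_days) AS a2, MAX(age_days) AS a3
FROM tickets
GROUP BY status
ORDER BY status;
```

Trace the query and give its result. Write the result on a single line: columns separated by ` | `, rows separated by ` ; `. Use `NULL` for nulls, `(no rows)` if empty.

closed | 2 | 36 | 29 ; returned | 4 | 108 | 53 ; shipped | 2 | 51 | 46

Group tickets by status.
Per group compute: COUNT(*), SUM(age_days), MAX(age_days).
  closed: ids {13, 14} → COUNT(*)=2, SUM(age_days)=36, MAX(age_days)=29
  returned: ids {8, 9, 15, 24} → COUNT(*)=4, SUM(age_days)=108, MAX(age_days)=53
  shipped: ids {7, 23} → COUNT(*)=2, SUM(age_days)=51, MAX(age_days)=46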